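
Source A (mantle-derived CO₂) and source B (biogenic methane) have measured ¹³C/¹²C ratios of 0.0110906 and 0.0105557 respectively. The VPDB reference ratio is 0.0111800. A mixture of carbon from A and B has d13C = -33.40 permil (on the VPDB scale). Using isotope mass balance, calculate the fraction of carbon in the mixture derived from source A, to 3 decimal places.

δ_A = (0.0110906/0.0111800 − 1)×1000 = (0.992004 − 1)×1000 = -7.996 permil
δ_B = (0.0105557/0.0111800 − 1)×1000 = (0.944159 − 1)×1000 = -55.841 permil
f_A = (δ_mix − δ_B)/(δ_A − δ_B) = (-33.40 − (-55.841))/(-7.996 − (-55.841))
f_A = 22.441 / 47.844 = 0.4690

0.469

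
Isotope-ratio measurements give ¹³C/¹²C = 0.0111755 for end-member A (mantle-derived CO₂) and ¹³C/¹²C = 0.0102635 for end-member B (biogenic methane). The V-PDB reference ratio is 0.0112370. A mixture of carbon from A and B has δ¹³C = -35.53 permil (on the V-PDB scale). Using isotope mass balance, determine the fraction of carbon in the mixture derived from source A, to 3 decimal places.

δ_A = (0.0111755/0.0112370 − 1)×1000 = (0.994527 − 1)×1000 = -5.473 permil
δ_B = (0.0102635/0.0112370 − 1)×1000 = (0.913367 − 1)×1000 = -86.633 permil
f_A = (δ_mix − δ_B)/(δ_A − δ_B) = (-35.53 − (-86.633))/(-5.473 − (-86.633))
f_A = 51.103 / 81.160 = 0.6297

0.630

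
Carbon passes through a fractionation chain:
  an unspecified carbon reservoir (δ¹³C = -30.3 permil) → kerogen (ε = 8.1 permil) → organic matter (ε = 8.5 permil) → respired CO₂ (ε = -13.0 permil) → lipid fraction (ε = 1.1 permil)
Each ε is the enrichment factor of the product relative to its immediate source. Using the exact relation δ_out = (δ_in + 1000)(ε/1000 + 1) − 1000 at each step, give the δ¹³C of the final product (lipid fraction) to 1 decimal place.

step 1: δ = (-30.30 + 1000)·(8.1/1000 + 1) − 1000 = -22.45 permil
step 2: δ = (-22.45 + 1000)·(8.5/1000 + 1) − 1000 = -14.14 permil
step 3: δ = (-14.14 + 1000)·(-13.0/1000 + 1) − 1000 = -26.95 permil
step 4: δ = (-26.95 + 1000)·(1.1/1000 + 1) − 1000 = -25.88 permil

-25.9 permil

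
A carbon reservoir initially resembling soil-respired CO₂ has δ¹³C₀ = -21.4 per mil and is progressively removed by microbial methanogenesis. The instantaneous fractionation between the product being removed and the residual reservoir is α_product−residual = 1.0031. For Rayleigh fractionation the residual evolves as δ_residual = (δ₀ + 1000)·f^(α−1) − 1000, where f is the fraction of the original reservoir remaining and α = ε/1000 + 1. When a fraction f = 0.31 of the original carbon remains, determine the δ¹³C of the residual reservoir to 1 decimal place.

Rayleigh residual: δ_res = (δ₀ + 1000)·f^(α−1) − 1000
α − 1 = 0.00310
f^(α−1) = 0.31^(0.00310) = 0.996376
δ_res = (-21.4 + 1000) × 0.996376 − 1000 = 975.053 − 1000 = -24.95 per mil

-24.9 per mil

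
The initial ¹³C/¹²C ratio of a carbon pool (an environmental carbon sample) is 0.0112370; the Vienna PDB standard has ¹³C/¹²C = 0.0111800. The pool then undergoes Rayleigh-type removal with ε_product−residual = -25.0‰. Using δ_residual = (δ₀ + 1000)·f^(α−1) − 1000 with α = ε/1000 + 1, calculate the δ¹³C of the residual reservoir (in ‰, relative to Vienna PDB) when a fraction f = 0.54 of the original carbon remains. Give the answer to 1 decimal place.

20.7‰

δ₀ = (0.0112370/0.0111800 − 1)×1000 = (1.005098 − 1)×1000 = 5.098‰
α − 1 = ε/1000 = -0.0250
f^(α−1) = 0.54^(-0.0250) = 1.015524
δ_res = (5.098 + 1000) × 1.015524 − 1000 = 1020.701 − 1000 = 20.70‰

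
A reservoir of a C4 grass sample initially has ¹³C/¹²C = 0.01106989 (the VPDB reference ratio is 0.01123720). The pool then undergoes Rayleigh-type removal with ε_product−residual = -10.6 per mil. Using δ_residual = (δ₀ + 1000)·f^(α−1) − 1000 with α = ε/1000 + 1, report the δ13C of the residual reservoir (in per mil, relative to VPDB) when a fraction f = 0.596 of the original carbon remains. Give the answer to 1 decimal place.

δ₀ = (0.01106989/0.01123720 − 1)×1000 = (0.985111 − 1)×1000 = -14.889 per mil
α − 1 = ε/1000 = -0.0106
f^(α−1) = 0.596^(-0.0106) = 1.005501
δ_res = (-14.889 + 1000) × 1.005501 − 1000 = 990.530 − 1000 = -9.47 per mil

-9.5 per mil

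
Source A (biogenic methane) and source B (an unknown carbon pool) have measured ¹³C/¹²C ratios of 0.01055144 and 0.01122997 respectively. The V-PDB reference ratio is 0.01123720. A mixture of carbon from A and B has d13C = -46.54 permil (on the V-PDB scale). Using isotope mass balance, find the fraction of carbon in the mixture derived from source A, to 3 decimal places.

0.760

δ_A = (0.01055144/0.01123720 − 1)×1000 = (0.938974 − 1)×1000 = -61.026 permil
δ_B = (0.01122997/0.01123720 − 1)×1000 = (0.999357 − 1)×1000 = -0.643 permil
f_A = (δ_mix − δ_B)/(δ_A − δ_B) = (-46.54 − (-0.643))/(-61.026 − (-0.643))
f_A = -45.897 / -60.382 = 0.7601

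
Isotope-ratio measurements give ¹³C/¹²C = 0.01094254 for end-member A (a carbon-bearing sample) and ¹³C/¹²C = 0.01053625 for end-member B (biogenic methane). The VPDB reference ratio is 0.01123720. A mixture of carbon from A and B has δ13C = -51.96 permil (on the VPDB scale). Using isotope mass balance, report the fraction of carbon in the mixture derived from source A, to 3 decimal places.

δ_A = (0.01094254/0.01123720 − 1)×1000 = (0.973778 − 1)×1000 = -26.222 permil
δ_B = (0.01053625/0.01123720 − 1)×1000 = (0.937622 − 1)×1000 = -62.378 permil
f_A = (δ_mix − δ_B)/(δ_A − δ_B) = (-51.96 − (-62.378))/(-26.222 − (-62.378))
f_A = 10.418 / 36.156 = 0.2881

0.288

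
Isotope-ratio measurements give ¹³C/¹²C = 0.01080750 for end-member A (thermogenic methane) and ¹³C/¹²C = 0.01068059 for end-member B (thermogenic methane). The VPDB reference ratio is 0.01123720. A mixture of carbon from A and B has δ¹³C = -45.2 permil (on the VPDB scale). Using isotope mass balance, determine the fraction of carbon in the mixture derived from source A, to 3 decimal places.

δ_A = (0.01080750/0.01123720 − 1)×1000 = (0.961761 − 1)×1000 = -38.239 permil
δ_B = (0.01068059/0.01123720 − 1)×1000 = (0.950467 − 1)×1000 = -49.533 permil
f_A = (δ_mix − δ_B)/(δ_A − δ_B) = (-45.2 − (-49.533))/(-38.239 − (-49.533))
f_A = 4.333 / 11.294 = 0.3836

0.384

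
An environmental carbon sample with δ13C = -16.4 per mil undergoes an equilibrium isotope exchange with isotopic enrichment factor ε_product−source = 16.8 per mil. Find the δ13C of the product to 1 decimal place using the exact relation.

0.1 per mil

To first order, δ_product ≈ δ_source + ε = 0.4 per mil.
Exactly, δ_product = (δ_source + 1000)·(ε/1000 + 1) − 1000.
δ_product = (-16.4 + 1000) × (16.8/1000 + 1) − 1000
δ_product = 0.12 per mil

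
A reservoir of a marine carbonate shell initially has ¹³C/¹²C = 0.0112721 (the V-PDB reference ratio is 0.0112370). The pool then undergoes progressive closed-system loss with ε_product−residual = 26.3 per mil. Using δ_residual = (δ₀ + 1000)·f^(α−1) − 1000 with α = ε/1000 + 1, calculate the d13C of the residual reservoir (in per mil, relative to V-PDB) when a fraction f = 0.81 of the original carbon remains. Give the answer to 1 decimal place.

δ₀ = (0.0112721/0.0112370 − 1)×1000 = (1.003124 − 1)×1000 = 3.124 per mil
α − 1 = ε/1000 = 0.0263
f^(α−1) = 0.81^(0.0263) = 0.994473
δ_res = (3.124 + 1000) × 0.994473 − 1000 = 997.580 − 1000 = -2.42 per mil

-2.4 per mil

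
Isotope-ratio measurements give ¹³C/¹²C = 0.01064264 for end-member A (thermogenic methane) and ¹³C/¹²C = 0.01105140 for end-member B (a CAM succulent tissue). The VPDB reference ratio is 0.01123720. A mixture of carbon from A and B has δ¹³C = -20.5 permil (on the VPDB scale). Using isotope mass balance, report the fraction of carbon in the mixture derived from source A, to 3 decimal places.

δ_A = (0.01064264/0.01123720 − 1)×1000 = (0.947090 − 1)×1000 = -52.910 permil
δ_B = (0.01105140/0.01123720 − 1)×1000 = (0.983466 − 1)×1000 = -16.534 permil
f_A = (δ_mix − δ_B)/(δ_A − δ_B) = (-20.5 − (-16.534))/(-52.910 − (-16.534))
f_A = -3.966 / -36.376 = 0.1090

0.109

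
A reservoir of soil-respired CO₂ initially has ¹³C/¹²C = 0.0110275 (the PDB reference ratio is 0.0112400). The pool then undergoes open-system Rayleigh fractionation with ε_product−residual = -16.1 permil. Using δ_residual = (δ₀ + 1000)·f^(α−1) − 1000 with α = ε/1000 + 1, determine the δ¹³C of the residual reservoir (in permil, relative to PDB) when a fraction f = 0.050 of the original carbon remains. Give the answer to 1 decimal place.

δ₀ = (0.0110275/0.0112400 − 1)×1000 = (0.981094 − 1)×1000 = -18.906 permil
α − 1 = ε/1000 = -0.0161
f^(α−1) = 0.050^(-0.0161) = 1.049413
δ_res = (-18.906 + 1000) × 1.049413 − 1000 = 1029.573 − 1000 = 29.57 permil

29.6 permil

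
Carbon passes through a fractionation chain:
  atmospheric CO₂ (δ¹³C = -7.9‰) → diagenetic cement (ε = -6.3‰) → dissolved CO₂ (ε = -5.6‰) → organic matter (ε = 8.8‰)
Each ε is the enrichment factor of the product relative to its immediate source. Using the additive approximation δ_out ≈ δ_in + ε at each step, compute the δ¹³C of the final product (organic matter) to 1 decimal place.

step 1: δ ≈ -7.9 + (-6.3) = -14.2‰
step 2: δ ≈ -14.2 + (-5.6) = -19.8‰
step 3: δ ≈ -19.8 + (8.8) = -11.0‰

-11.0‰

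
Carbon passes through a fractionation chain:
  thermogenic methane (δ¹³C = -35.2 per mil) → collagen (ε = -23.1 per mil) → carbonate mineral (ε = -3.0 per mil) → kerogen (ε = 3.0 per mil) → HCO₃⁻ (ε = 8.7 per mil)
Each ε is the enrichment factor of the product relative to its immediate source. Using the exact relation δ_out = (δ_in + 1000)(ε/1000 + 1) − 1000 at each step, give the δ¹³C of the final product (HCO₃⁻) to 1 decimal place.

step 1: δ = (-35.20 + 1000)·(-23.1/1000 + 1) − 1000 = -57.49 per mil
step 2: δ = (-57.49 + 1000)·(-3.0/1000 + 1) − 1000 = -60.31 per mil
step 3: δ = (-60.31 + 1000)·(3.0/1000 + 1) − 1000 = -57.50 per mil
step 4: δ = (-57.50 + 1000)·(8.7/1000 + 1) − 1000 = -49.30 per mil

-49.3 per mil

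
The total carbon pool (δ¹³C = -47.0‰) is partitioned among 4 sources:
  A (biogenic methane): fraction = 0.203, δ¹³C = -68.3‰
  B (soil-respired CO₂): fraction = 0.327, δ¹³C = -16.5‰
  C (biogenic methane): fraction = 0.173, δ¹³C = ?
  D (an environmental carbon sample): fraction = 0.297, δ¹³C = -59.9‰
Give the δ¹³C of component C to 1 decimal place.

-57.5‰

Isotope mass balance: δ_bulk = Σ fᵢ·δᵢ.
-47.0 = 0.203×(-68.3) + 0.327×(-16.5) + 0.173×δ_C + 0.297×(-59.9)
0.173·δ_C = -47.0 − (-37.051) = -9.949
δ_C = -9.949 / 0.173 = -57.51‰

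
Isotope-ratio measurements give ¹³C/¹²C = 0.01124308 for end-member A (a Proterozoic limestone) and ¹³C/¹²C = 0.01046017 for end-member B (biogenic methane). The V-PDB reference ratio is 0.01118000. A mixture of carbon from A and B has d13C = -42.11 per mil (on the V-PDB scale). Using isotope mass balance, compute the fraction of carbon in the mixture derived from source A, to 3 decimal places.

δ_A = (0.01124308/0.01118000 − 1)×1000 = (1.005642 − 1)×1000 = 5.642 per mil
δ_B = (0.01046017/0.01118000 − 1)×1000 = (0.935614 − 1)×1000 = -64.386 per mil
f_A = (δ_mix − δ_B)/(δ_A − δ_B) = (-42.11 − (-64.386))/(5.642 − (-64.386))
f_A = 22.276 / 70.028 = 0.3181

0.318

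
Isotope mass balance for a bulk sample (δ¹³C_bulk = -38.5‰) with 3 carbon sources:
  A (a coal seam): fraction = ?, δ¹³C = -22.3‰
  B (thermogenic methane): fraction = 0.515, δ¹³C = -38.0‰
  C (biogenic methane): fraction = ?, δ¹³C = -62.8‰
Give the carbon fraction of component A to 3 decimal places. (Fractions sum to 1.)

Let f_A and f_C be the unknown fractions; fractions sum to 1 so f_A + f_C = 0.485.
Mass balance: Σ fᵢ·δᵢ = δ_bulk ⇒ f_A·(-22.3) + f_C·(-62.8) = -38.5 − (-19.570) = -18.930
Substitute f_C = 0.485 − f_A:
f_A·(-22.3 − -62.8) = -18.930 − 0.485×(-62.8) = 11.528
f_A = 11.528 / 40.5 = 0.2846

0.285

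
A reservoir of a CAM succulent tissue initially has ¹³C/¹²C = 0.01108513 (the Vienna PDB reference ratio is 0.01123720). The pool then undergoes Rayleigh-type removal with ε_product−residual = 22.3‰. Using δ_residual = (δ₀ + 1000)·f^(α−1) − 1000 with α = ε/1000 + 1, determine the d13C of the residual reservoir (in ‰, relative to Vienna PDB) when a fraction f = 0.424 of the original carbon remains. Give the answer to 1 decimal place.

δ₀ = (0.01108513/0.01123720 − 1)×1000 = (0.986467 − 1)×1000 = -13.533‰
α − 1 = ε/1000 = 0.0223
f^(α−1) = 0.424^(0.0223) = 0.981048
δ_res = (-13.533 + 1000) × 0.981048 − 1000 = 967.772 − 1000 = -32.23‰

-32.2‰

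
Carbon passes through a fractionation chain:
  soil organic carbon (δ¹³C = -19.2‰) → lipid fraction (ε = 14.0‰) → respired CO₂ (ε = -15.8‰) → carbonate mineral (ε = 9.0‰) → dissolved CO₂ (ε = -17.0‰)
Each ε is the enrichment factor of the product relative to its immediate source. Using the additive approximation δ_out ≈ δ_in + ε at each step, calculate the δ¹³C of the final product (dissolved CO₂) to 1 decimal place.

-29.0‰

step 1: δ ≈ -19.2 + (14.0) = -5.2‰
step 2: δ ≈ -5.2 + (-15.8) = -21.0‰
step 3: δ ≈ -21.0 + (9.0) = -12.0‰
step 4: δ ≈ -12.0 + (-17.0) = -29.0‰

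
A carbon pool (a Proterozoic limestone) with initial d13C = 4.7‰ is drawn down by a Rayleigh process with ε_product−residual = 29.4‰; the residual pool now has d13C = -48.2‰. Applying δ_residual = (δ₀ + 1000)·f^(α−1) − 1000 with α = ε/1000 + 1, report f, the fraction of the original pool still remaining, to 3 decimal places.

α − 1 = ε/1000 = 0.0294
(δ_res + 1000)/(δ₀ + 1000) = (-48.2 + 1000)/(4.7 + 1000) = 951.8/1004.7 = 0.947347
f = 0.947347^(1/0.0294) = exp(ln(0.947347)/0.0294) = exp(-0.05409/0.0294)
f = exp(-1.8398) = 0.1589

0.159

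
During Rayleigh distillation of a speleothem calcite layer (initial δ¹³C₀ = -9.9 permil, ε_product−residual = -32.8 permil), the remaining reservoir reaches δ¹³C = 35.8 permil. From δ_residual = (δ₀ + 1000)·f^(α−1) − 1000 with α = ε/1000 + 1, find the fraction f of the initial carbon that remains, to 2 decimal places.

α − 1 = ε/1000 = -0.0328
(δ_res + 1000)/(δ₀ + 1000) = (35.8 + 1000)/(-9.9 + 1000) = 1035.8/990.1 = 1.046157
f = 1.046157^(1/-0.0328) = exp(ln(1.046157)/-0.0328) = exp(0.04512/-0.0328)
f = exp(-1.3757) = 0.2527

0.25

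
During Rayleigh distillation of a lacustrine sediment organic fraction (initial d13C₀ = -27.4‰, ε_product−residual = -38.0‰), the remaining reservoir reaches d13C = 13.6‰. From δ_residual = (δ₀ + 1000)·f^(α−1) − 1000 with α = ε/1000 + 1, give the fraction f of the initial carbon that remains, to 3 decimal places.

α − 1 = ε/1000 = -0.0380
(δ_res + 1000)/(δ₀ + 1000) = (13.6 + 1000)/(-27.4 + 1000) = 1013.6/972.6 = 1.042155
f = 1.042155^(1/-0.0380) = exp(ln(1.042155)/-0.0380) = exp(0.04129/-0.0380)
f = exp(-1.0866) = 0.3374

0.337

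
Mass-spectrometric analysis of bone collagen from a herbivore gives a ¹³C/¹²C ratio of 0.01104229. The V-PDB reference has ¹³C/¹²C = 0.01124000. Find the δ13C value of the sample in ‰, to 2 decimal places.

-17.59‰

δ13C = (R_sample / R_standard − 1) × 1000
R_sample / R_standard = 0.01104229 / 0.01124000 = 0.982410
δ13C = (0.982410 − 1) × 1000 = -17.590‰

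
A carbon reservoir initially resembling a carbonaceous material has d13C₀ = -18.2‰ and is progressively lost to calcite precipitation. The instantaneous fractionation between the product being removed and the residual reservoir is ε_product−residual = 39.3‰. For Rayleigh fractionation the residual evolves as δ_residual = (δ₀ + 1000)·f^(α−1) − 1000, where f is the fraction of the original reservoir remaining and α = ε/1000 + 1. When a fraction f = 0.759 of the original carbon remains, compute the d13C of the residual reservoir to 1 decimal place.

-28.8‰

Rayleigh residual: δ_res = (δ₀ + 1000)·f^(α−1) − 1000
α = ε/1000 + 1 = 1.03930, so α − 1 = 0.03930
f^(α−1) = 0.759^(0.03930) = 0.989221
δ_res = (-18.2 + 1000) × 0.989221 − 1000 = 971.218 − 1000 = -28.78‰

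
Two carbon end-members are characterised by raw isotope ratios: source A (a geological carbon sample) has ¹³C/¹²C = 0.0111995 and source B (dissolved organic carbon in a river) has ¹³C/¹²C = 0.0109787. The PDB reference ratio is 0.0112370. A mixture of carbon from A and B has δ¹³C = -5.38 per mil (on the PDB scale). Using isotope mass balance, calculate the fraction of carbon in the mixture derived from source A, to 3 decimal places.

0.896

δ_A = (0.0111995/0.0112370 − 1)×1000 = (0.996663 − 1)×1000 = -3.337 per mil
δ_B = (0.0109787/0.0112370 − 1)×1000 = (0.977013 − 1)×1000 = -22.987 per mil
f_A = (δ_mix − δ_B)/(δ_A − δ_B) = (-5.38 − (-22.987))/(-3.337 − (-22.987))
f_A = 17.607 / 19.649 = 0.8960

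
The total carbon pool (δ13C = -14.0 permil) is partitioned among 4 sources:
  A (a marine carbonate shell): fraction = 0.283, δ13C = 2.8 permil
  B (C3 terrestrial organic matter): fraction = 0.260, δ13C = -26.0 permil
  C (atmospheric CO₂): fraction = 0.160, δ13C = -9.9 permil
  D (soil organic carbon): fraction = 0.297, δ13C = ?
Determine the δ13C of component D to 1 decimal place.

Isotope mass balance: δ_bulk = Σ fᵢ·δᵢ.
-14.0 = 0.283×(2.8) + 0.260×(-26.0) + 0.160×(-9.9) + 0.297×δ_D
0.297·δ_D = -14.0 − (-7.552) = -6.448
δ_D = -6.448 / 0.297 = -21.71 permil

-21.7 permil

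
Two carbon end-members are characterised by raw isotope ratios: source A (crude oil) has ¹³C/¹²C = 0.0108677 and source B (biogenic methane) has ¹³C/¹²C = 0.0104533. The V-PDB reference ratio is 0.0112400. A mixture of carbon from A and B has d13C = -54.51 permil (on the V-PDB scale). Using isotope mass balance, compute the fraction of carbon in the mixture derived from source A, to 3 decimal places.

δ_A = (0.0108677/0.0112400 − 1)×1000 = (0.966877 − 1)×1000 = -33.123 permil
δ_B = (0.0104533/0.0112400 − 1)×1000 = (0.930009 − 1)×1000 = -69.991 permil
f_A = (δ_mix − δ_B)/(δ_A − δ_B) = (-54.51 − (-69.991))/(-33.123 − (-69.991))
f_A = 15.481 / 36.868 = 0.4199

0.420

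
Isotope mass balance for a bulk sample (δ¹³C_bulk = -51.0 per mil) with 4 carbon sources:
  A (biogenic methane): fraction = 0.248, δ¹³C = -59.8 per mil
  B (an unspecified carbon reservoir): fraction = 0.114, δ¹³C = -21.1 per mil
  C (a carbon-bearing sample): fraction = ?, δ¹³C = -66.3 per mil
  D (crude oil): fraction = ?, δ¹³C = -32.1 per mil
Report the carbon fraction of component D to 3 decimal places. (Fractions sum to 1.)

0.250

Let f_D and f_C be the unknown fractions; fractions sum to 1 so f_D + f_C = 0.638.
Mass balance: Σ fᵢ·δᵢ = δ_bulk ⇒ f_D·(-32.1) + f_C·(-66.3) = -51.0 − (-17.236) = -33.764
Substitute f_C = 0.638 − f_D:
f_D·(-32.1 − -66.3) = -33.764 − 0.638×(-66.3) = 8.535
f_D = 8.535 / 34.2 = 0.2496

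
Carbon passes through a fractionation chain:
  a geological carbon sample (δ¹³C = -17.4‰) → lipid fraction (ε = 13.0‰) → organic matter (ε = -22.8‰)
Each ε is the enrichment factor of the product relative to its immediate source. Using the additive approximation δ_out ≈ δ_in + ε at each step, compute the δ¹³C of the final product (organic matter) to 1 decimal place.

step 1: δ ≈ -17.4 + (13.0) = -4.4‰
step 2: δ ≈ -4.4 + (-22.8) = -27.2‰

-27.2‰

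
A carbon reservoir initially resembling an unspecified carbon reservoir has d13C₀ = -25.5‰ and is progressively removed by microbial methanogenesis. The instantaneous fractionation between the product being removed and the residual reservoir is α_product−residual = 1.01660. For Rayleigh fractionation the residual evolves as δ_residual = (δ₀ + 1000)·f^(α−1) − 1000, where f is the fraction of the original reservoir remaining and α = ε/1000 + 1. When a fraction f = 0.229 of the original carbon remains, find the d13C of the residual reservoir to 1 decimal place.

Rayleigh residual: δ_res = (δ₀ + 1000)·f^(α−1) − 1000
α − 1 = 0.01660
f^(α−1) = 0.229^(0.01660) = 0.975828
δ_res = (-25.5 + 1000) × 0.975828 − 1000 = 950.944 − 1000 = -49.06‰

-49.1‰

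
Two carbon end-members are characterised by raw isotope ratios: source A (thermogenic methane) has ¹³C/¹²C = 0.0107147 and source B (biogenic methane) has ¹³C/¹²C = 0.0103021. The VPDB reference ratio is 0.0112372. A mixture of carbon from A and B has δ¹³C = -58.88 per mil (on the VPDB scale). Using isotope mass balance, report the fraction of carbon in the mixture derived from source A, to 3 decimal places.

δ_A = (0.0107147/0.0112372 − 1)×1000 = (0.953503 − 1)×1000 = -46.497 per mil
δ_B = (0.0103021/0.0112372 − 1)×1000 = (0.916785 − 1)×1000 = -83.215 per mil
f_A = (δ_mix − δ_B)/(δ_A − δ_B) = (-58.88 − (-83.215))/(-46.497 − (-83.215))
f_A = 24.335 / 36.717 = 0.6628

0.663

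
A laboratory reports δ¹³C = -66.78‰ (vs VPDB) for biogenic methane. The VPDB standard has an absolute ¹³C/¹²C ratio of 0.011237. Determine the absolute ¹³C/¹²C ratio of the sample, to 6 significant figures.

R_sample = R_standard × (δ¹³C/1000 + 1)
R_sample = 0.011237 × (-66.78/1000 + 1) = 0.011237 × 0.933220
R_sample = 0.0104866

0.0104866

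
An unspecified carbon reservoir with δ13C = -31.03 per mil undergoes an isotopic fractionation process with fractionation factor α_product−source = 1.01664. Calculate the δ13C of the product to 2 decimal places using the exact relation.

-14.91 per mil

δ_product = (δ_source + 1000)·α − 1000
δ_product = (-31.03 + 1000) × 1.01664 − 1000
δ_product = 985.094 − 1000 = -14.906 per mil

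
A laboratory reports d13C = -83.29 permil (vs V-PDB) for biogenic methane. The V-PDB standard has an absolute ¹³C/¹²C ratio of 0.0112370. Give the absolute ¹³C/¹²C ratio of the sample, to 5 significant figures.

R_sample = R_standard × (d13C/1000 + 1)
R_sample = 0.0112370 × (-83.29/1000 + 1) = 0.0112370 × 0.916710
R_sample = 0.0103011

0.010301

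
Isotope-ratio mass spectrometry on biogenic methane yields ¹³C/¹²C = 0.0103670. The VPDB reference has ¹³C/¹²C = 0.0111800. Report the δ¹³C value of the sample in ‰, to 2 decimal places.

δ¹³C = (R_sample / R_standard − 1) × 1000
R_sample / R_standard = 0.0103670 / 0.0111800 = 0.927281
δ¹³C = (0.927281 − 1) × 1000 = -72.719‰

-72.72‰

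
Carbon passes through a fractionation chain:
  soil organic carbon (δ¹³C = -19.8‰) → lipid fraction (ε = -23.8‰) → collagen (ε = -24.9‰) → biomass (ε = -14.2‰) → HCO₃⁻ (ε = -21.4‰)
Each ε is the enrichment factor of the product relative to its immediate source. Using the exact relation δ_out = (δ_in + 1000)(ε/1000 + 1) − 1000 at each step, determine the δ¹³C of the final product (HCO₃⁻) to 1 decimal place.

-99.9‰

step 1: δ = (-19.80 + 1000)·(-23.8/1000 + 1) − 1000 = -43.13‰
step 2: δ = (-43.13 + 1000)·(-24.9/1000 + 1) − 1000 = -66.95‰
step 3: δ = (-66.95 + 1000)·(-14.2/1000 + 1) − 1000 = -80.20‰
step 4: δ = (-80.20 + 1000)·(-21.4/1000 + 1) − 1000 = -99.89‰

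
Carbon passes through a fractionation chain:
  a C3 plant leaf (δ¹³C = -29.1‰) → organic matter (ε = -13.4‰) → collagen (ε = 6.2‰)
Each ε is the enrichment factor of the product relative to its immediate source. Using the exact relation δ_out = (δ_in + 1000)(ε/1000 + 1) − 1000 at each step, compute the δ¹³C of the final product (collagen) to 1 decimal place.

step 1: δ = (-29.10 + 1000)·(-13.4/1000 + 1) − 1000 = -42.11‰
step 2: δ = (-42.11 + 1000)·(6.2/1000 + 1) − 1000 = -36.17‰

-36.2‰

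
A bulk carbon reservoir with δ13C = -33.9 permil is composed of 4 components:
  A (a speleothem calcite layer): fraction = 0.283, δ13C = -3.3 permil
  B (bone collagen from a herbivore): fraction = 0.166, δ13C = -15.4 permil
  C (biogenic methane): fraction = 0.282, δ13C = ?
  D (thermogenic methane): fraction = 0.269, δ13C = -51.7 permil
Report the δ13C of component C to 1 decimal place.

-58.5 permil

Isotope mass balance: δ_bulk = Σ fᵢ·δᵢ.
-33.9 = 0.283×(-3.3) + 0.166×(-15.4) + 0.282×δ_C + 0.269×(-51.7)
0.282·δ_C = -33.9 − (-17.398) = -16.502
δ_C = -16.502 / 0.282 = -58.52 permil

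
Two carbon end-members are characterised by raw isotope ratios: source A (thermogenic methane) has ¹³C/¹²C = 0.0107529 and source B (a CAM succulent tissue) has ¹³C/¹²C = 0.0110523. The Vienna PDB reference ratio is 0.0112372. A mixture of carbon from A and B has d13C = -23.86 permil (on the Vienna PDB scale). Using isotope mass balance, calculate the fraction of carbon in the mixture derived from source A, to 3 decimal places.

δ_A = (0.0107529/0.0112372 − 1)×1000 = (0.956902 − 1)×1000 = -43.098 permil
δ_B = (0.0110523/0.0112372 − 1)×1000 = (0.983546 − 1)×1000 = -16.454 permil
f_A = (δ_mix − δ_B)/(δ_A − δ_B) = (-23.86 − (-16.454))/(-43.098 − (-16.454))
f_A = -7.406 / -26.644 = 0.2780

0.278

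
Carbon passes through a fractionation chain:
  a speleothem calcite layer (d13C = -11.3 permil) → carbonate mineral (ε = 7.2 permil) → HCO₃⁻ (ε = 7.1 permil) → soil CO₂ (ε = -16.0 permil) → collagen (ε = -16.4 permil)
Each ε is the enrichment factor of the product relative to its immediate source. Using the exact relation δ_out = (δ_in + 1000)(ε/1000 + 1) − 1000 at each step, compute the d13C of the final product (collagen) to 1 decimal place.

-29.3 permil

step 1: δ = (-11.30 + 1000)·(7.2/1000 + 1) − 1000 = -4.18 permil
step 2: δ = (-4.18 + 1000)·(7.1/1000 + 1) − 1000 = 2.89 permil
step 3: δ = (2.89 + 1000)·(-16.0/1000 + 1) − 1000 = -13.16 permil
step 4: δ = (-13.16 + 1000)·(-16.4/1000 + 1) − 1000 = -29.34 permil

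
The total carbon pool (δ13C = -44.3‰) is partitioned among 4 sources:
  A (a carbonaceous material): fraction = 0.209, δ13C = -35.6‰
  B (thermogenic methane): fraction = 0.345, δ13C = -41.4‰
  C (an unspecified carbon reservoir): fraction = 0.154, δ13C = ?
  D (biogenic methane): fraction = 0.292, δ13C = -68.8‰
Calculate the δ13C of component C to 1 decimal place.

-16.1‰

Isotope mass balance: δ_bulk = Σ fᵢ·δᵢ.
-44.3 = 0.209×(-35.6) + 0.345×(-41.4) + 0.154×δ_C + 0.292×(-68.8)
0.154·δ_C = -44.3 − (-41.813) = -2.487
δ_C = -2.487 / 0.154 = -16.15‰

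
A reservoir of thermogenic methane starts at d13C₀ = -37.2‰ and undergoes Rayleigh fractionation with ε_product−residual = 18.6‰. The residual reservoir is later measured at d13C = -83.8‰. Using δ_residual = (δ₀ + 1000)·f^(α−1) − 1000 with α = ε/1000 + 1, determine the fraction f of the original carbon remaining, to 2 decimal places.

0.07

α − 1 = ε/1000 = 0.0186
(δ_res + 1000)/(δ₀ + 1000) = (-83.8 + 1000)/(-37.2 + 1000) = 916.2/962.8 = 0.951600
f = 0.951600^(1/0.0186) = exp(ln(0.951600)/0.0186) = exp(-0.04961/0.0186)
f = exp(-2.6673) = 0.0694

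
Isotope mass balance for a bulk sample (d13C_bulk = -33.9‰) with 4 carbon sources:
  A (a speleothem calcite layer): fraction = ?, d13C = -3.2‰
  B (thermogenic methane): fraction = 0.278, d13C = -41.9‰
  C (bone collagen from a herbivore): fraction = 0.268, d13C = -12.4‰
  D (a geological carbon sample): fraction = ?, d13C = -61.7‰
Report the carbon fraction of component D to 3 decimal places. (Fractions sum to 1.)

Let f_D and f_A be the unknown fractions; fractions sum to 1 so f_D + f_A = 0.454.
Mass balance: Σ fᵢ·δᵢ = δ_bulk ⇒ f_D·(-61.7) + f_A·(-3.2) = -33.9 − (-14.971) = -18.929
Substitute f_A = 0.454 − f_D:
f_D·(-61.7 − -3.2) = -18.929 − 0.454×(-3.2) = -17.476
f_D = -17.476 / -58.5 = 0.2987

0.299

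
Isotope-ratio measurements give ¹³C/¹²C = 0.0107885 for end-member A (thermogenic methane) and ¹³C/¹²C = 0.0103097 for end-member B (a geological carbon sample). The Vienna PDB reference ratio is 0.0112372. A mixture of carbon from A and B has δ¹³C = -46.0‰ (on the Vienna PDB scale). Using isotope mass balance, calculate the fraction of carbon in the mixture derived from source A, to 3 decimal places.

0.858

δ_A = (0.0107885/0.0112372 − 1)×1000 = (0.960070 − 1)×1000 = -39.930‰
δ_B = (0.0103097/0.0112372 − 1)×1000 = (0.917462 − 1)×1000 = -82.538‰
f_A = (δ_mix − δ_B)/(δ_A − δ_B) = (-46.0 − (-82.538))/(-39.930 − (-82.538))
f_A = 36.538 / 42.608 = 0.8575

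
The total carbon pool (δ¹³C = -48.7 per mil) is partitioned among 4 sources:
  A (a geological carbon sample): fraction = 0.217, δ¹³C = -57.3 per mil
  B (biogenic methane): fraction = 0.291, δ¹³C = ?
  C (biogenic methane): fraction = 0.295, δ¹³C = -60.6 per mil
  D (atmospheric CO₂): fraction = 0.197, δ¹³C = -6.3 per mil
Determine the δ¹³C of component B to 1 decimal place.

Isotope mass balance: δ_bulk = Σ fᵢ·δᵢ.
-48.7 = 0.217×(-57.3) + 0.291×δ_B + 0.295×(-60.6) + 0.197×(-6.3)
0.291·δ_B = -48.7 − (-31.552) = -17.148
δ_B = -17.148 / 0.291 = -58.93 per mil

-58.9 per mil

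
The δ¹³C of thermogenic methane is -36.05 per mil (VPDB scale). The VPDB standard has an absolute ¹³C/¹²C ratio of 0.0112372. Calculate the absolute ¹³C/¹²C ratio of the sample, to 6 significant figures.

R_sample = R_standard × (δ¹³C/1000 + 1)
R_sample = 0.0112372 × (-36.05/1000 + 1) = 0.0112372 × 0.963950
R_sample = 0.0108321

0.0108321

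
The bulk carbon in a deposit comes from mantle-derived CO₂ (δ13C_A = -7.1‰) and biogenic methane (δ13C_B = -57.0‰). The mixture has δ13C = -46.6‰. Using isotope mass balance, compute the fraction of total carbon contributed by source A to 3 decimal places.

0.208

δ_mix = f_A·δ_A + (1 − f_A)·δ_B  ⇒  f_A = (δ_mix − δ_B)/(δ_A − δ_B)
f_A = (-46.6 − (-57.0)) / (-7.1 − (-57.0))
f_A = 10.4 / 49.9 = 0.2084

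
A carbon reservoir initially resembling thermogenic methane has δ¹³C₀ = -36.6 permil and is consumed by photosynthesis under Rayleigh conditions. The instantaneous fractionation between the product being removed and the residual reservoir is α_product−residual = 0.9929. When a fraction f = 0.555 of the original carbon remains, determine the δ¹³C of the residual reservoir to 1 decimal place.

-32.6 permil

Rayleigh residual: δ_res = (δ₀ + 1000)·f^(α−1) − 1000
α − 1 = -0.00710
f^(α−1) = 0.555^(-0.00710) = 1.004189
δ_res = (-36.6 + 1000) × 1.004189 − 1000 = 967.436 − 1000 = -32.56 permil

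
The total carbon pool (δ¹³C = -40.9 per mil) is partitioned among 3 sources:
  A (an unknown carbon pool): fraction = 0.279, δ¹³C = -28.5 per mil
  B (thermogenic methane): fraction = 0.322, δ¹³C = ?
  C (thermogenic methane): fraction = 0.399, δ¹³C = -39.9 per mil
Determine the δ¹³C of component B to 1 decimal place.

-52.9 per mil

Isotope mass balance: δ_bulk = Σ fᵢ·δᵢ.
-40.9 = 0.279×(-28.5) + 0.322×δ_B + 0.399×(-39.9)
0.322·δ_B = -40.9 − (-23.872) = -17.028
δ_B = -17.028 / 0.322 = -52.88 per mil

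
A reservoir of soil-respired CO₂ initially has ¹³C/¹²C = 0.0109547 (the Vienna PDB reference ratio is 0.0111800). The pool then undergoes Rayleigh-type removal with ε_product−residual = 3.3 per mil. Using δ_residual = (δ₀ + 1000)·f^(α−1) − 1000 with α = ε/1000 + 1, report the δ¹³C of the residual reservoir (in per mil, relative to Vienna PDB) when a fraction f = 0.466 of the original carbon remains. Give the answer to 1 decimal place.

-22.6 per mil

δ₀ = (0.0109547/0.0111800 − 1)×1000 = (0.979848 − 1)×1000 = -20.152 per mil
α − 1 = ε/1000 = 0.0033
f^(α−1) = 0.466^(0.0033) = 0.997483
δ_res = (-20.152 + 1000) × 0.997483 − 1000 = 977.382 − 1000 = -22.62 per mil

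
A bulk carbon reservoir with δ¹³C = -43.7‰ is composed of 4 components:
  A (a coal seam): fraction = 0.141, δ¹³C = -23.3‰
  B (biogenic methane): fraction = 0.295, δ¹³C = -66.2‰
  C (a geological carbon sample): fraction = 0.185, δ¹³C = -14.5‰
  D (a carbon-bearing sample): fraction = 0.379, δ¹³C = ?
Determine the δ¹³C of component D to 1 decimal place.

Isotope mass balance: δ_bulk = Σ fᵢ·δᵢ.
-43.7 = 0.141×(-23.3) + 0.295×(-66.2) + 0.185×(-14.5) + 0.379×δ_D
0.379·δ_D = -43.7 − (-25.497) = -18.203
δ_D = -18.203 / 0.379 = -48.03‰

-48.0‰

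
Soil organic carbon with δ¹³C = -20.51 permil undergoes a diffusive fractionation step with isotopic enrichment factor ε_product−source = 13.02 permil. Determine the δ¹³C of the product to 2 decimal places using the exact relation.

-7.76 permil

Exactly, δ_product = (δ_source + 1000)·(ε/1000 + 1) − 1000.
δ_product = (-20.51 + 1000) × (13.02/1000 + 1) − 1000
δ_product = -7.757 permil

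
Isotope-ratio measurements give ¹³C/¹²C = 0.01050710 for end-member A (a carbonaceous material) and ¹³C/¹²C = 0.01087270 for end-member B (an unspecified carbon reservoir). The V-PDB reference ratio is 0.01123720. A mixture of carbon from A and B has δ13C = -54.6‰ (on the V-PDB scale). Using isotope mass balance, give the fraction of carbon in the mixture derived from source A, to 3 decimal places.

0.681

δ_A = (0.01050710/0.01123720 − 1)×1000 = (0.935028 − 1)×1000 = -64.972‰
δ_B = (0.01087270/0.01123720 − 1)×1000 = (0.967563 − 1)×1000 = -32.437‰
f_A = (δ_mix − δ_B)/(δ_A − δ_B) = (-54.6 − (-32.437))/(-64.972 − (-32.437))
f_A = -22.163 / -32.535 = 0.6812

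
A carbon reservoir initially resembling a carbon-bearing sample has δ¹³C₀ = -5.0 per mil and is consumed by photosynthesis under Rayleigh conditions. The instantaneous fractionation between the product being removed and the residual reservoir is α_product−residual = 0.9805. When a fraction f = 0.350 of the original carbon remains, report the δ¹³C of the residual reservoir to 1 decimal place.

Rayleigh residual: δ_res = (δ₀ + 1000)·f^(α−1) − 1000
α − 1 = -0.01950
f^(α−1) = 0.350^(-0.01950) = 1.020683
δ_res = (-5.0 + 1000) × 1.020683 − 1000 = 1015.579 − 1000 = 15.58 per mil

15.6 per mil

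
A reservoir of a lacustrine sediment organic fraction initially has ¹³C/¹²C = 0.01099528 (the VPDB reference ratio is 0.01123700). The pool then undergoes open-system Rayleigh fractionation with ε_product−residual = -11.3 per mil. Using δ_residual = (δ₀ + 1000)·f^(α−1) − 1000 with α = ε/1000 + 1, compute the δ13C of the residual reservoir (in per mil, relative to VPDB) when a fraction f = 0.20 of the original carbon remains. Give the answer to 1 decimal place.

δ₀ = (0.01099528/0.01123700 − 1)×1000 = (0.978489 − 1)×1000 = -21.511 per mil
α − 1 = ε/1000 = -0.0113
f^(α−1) = 0.20^(-0.0113) = 1.018353
δ_res = (-21.511 + 1000) × 1.018353 − 1000 = 996.447 − 1000 = -3.55 per mil

-3.6 per mil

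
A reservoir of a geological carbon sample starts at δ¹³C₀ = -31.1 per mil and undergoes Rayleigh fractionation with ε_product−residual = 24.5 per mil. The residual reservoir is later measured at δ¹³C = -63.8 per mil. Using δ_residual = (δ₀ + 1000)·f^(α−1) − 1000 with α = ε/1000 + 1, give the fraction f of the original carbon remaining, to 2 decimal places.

α − 1 = ε/1000 = 0.0245
(δ_res + 1000)/(δ₀ + 1000) = (-63.8 + 1000)/(-31.1 + 1000) = 936.2/968.9 = 0.966250
f = 0.966250^(1/0.0245) = exp(ln(0.966250)/0.0245) = exp(-0.03433/0.0245)
f = exp(-1.4013) = 0.2463

0.25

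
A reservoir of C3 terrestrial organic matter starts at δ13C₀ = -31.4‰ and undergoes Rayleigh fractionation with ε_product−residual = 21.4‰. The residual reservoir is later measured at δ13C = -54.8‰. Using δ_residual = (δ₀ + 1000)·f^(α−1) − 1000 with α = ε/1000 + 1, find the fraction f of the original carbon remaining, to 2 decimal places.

0.32

α − 1 = ε/1000 = 0.0214
(δ_res + 1000)/(δ₀ + 1000) = (-54.8 + 1000)/(-31.4 + 1000) = 945.2/968.6 = 0.975841
f = 0.975841^(1/0.0214) = exp(ln(0.975841)/0.0214) = exp(-0.02446/0.0214)
f = exp(-1.1428) = 0.3189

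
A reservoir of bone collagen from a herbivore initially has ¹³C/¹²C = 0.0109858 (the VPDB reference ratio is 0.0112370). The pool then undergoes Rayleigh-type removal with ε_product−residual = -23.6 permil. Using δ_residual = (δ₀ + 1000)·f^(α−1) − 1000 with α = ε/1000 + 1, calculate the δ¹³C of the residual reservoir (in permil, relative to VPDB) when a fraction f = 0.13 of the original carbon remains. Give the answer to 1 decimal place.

δ₀ = (0.0109858/0.0112370 − 1)×1000 = (0.977645 − 1)×1000 = -22.355 permil
α − 1 = ε/1000 = -0.0236
f^(α−1) = 0.13^(-0.0236) = 1.049327
δ_res = (-22.355 + 1000) × 1.049327 − 1000 = 1025.870 − 1000 = 25.87 permil

25.9 permil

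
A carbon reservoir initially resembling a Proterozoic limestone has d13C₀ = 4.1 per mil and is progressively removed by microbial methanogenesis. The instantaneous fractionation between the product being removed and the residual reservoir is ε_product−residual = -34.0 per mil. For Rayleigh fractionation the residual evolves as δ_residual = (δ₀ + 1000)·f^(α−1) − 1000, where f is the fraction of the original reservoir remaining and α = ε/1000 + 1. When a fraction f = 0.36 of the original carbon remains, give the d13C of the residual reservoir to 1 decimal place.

39.6 per mil

Rayleigh residual: δ_res = (δ₀ + 1000)·f^(α−1) − 1000
α = ε/1000 + 1 = 0.96600, so α − 1 = -0.03400
f^(α−1) = 0.36^(-0.03400) = 1.035346
δ_res = (4.1 + 1000) × 1.035346 − 1000 = 1039.591 − 1000 = 39.59 per mil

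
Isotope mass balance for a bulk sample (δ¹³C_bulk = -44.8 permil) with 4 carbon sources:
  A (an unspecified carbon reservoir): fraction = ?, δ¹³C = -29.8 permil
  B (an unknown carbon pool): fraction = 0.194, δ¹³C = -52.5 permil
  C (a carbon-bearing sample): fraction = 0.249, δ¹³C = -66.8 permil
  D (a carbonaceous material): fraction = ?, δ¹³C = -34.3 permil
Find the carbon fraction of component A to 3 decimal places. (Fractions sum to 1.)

0.250

Let f_A and f_D be the unknown fractions; fractions sum to 1 so f_A + f_D = 0.557.
Mass balance: Σ fᵢ·δᵢ = δ_bulk ⇒ f_A·(-29.8) + f_D·(-34.3) = -44.8 − (-26.818) = -17.982
Substitute f_D = 0.557 − f_A:
f_A·(-29.8 − -34.3) = -17.982 − 0.557×(-34.3) = 1.123
f_A = 1.123 / 4.5 = 0.2496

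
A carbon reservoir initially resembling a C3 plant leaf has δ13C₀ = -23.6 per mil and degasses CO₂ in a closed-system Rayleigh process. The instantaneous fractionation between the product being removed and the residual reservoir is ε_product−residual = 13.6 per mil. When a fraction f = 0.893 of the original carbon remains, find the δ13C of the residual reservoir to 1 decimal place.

Rayleigh residual: δ_res = (δ₀ + 1000)·f^(α−1) − 1000
α = ε/1000 + 1 = 1.01360, so α − 1 = 0.01360
f^(α−1) = 0.893^(0.01360) = 0.998462
δ_res = (-23.6 + 1000) × 0.998462 − 1000 = 974.898 − 1000 = -25.10 per mil

-25.1 per mil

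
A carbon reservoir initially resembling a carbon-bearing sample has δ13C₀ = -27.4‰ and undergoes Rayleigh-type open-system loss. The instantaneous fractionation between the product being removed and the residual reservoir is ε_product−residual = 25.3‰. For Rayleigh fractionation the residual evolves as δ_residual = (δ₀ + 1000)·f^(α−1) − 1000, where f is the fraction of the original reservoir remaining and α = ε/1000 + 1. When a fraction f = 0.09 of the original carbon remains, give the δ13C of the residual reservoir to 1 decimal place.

-84.9‰

Rayleigh residual: δ_res = (δ₀ + 1000)·f^(α−1) − 1000
α = ε/1000 + 1 = 1.02530, so α − 1 = 0.02530
f^(α−1) = 0.09^(0.02530) = 0.940898
δ_res = (-27.4 + 1000) × 0.940898 − 1000 = 915.117 − 1000 = -84.88‰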